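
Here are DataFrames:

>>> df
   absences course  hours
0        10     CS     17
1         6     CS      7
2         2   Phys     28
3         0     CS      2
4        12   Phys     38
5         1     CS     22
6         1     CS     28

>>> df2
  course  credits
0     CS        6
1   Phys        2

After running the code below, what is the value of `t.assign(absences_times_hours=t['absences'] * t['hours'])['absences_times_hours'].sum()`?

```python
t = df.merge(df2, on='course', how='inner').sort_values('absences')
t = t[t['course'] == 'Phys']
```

merge on 'course' (how='inner') → 7 rows:
   absences course  hours  credits
0        10     CS     17        6
1         6     CS      7        6
2         2   Phys     28        2
3         0     CS      2        6
4        12   Phys     38        2
5         1     CS     22        6
6         1     CS     28        6
sort by absences:
   absences course  hours  credits
3         0     CS      2        6
5         1     CS     22        6
6         1     CS     28        6
2         2   Phys     28        2
1         6     CS      7        6
0        10     CS     17        6
4        12   Phys     38        2
filter rows where course == 'Phys':
   absences course  hours  credits
2         2   Phys     28        2
4        12   Phys     38        2
add column absences_times_hours = t['absences'] * t['hours']:
   absences course  hours  credits  absences_times_hours
2         2   Phys     28        2                    56
4        12   Phys     38        2                   456
Hence 512.

512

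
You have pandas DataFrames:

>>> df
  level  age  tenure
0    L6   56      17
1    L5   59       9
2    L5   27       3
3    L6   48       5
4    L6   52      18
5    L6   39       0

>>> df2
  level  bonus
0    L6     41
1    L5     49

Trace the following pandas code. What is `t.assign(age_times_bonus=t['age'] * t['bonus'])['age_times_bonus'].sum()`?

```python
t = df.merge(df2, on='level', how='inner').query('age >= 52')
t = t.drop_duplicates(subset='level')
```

merge on 'level' (how='inner') → 6 rows:
  level  age  tenure  bonus
0    L6   56      17     41
1    L5   59       9     49
2    L5   27       3     49
3    L6   48       5     41
4    L6   52      18     41
5    L6   39       0     41
filter rows where age >= 52:
  level  age  tenure  bonus
0    L6   56      17     41
1    L5   59       9     49
4    L6   52      18     41
drop duplicate level (keep=first):
  level  age  tenure  bonus
0    L6   56      17     41
1    L5   59       9     49
add column age_times_bonus = t['age'] * t['bonus']:
  level  age  tenure  bonus  age_times_bonus
0    L6   56      17     41             2296
1    L5   59       9     49             2891
sum of column 'age_times_bonus' → 5187

5187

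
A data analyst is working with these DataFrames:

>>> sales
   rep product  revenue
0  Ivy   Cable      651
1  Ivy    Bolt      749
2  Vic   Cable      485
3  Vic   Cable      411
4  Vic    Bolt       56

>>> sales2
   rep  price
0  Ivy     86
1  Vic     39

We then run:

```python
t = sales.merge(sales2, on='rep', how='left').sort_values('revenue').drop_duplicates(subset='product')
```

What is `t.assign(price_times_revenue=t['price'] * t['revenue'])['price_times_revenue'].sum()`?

merge on 'rep' (how='left') → 5 rows:
   rep product  revenue  price
0  Ivy   Cable      651     86
1  Ivy    Bolt      749     86
2  Vic   Cable      485     39
3  Vic   Cable      411     39
4  Vic    Bolt       56     39
sort by revenue:
   rep product  revenue  price
4  Vic    Bolt       56     39
3  Vic   Cable      411     39
2  Vic   Cable      485     39
0  Ivy   Cable      651     86
1  Ivy    Bolt      749     86
drop duplicate product (keep=first):
   rep product  revenue  price
4  Vic    Bolt       56     39
3  Vic   Cable      411     39
add column price_times_revenue = t['price'] * t['revenue']:
   rep product  revenue  price  price_times_revenue
4  Vic    Bolt       56     39                 2184
3  Vic   Cable      411     39                16029
Taking the sum of column 'price_times_revenue' gives 18213.

18213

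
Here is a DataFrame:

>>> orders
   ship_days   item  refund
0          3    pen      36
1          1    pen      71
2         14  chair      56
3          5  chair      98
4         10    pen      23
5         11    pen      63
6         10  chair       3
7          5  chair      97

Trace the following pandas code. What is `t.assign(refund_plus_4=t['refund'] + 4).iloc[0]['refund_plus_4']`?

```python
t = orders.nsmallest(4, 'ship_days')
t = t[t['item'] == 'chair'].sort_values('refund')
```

101

take 4 rows with smallest ship_days:
   ship_days   item  refund
1          1    pen      71
0          3    pen      36
3          5  chair      98
7          5  chair      97
filter rows where item == 'chair':
   ship_days   item  refund
3          5  chair      98
7          5  chair      97
sort by refund:
   ship_days   item  refund
7          5  chair      97
3          5  chair      98
add column refund_plus_4 = t['refund'] + 4:
   ship_days   item  refund  refund_plus_4
7          5  chair      97            101
3          5  chair      98            102
Then the value at position 0, column 'refund_plus_4': 101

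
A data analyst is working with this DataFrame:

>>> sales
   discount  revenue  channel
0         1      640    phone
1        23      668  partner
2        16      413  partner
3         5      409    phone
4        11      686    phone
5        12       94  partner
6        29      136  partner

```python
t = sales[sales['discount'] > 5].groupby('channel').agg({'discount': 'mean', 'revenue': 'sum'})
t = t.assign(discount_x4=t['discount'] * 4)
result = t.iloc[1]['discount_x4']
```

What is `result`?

filter rows where discount > 5:
   discount  revenue  channel
1        23      668  partner
2        16      413  partner
4        11      686    phone
5        12       94  partner
6        29      136  partner
group by channel: mean(discount), sum(revenue):
         discount  revenue
channel                   
partner      20.0     1311
phone        11.0      686
add column discount_x4 = t['discount'] * 4:
         discount  revenue  discount_x4
channel                                
partner      20.0     1311         80.0
phone        11.0      686         44.0
Hence 44.0.

44.0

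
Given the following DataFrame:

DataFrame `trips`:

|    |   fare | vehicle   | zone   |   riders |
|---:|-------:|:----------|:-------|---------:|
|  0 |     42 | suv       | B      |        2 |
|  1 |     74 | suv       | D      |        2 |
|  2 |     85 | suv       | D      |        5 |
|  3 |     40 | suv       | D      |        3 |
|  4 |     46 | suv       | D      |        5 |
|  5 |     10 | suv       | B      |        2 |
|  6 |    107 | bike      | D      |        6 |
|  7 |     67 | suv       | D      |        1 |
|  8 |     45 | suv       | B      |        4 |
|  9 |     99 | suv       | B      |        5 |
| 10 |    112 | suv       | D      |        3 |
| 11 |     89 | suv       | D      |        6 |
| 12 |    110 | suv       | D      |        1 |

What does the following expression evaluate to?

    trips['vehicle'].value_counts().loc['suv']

value_counts of vehicle:
vehicle
suv     12
bike     1
Name: count, dtype: int64
The value at index 'suv' is 12.

12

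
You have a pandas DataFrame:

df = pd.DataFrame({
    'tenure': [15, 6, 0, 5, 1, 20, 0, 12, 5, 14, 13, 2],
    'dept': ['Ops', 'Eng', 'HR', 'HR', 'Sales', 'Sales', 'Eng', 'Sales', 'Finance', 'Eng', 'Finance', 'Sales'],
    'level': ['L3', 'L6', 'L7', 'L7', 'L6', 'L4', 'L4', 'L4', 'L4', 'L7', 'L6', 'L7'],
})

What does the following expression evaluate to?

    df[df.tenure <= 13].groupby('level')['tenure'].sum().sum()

filter rows where tenure <= 13:
    tenure     dept level
1        6      Eng    L6
2        0       HR    L7
3        5       HR    L7
4        1    Sales    L6
6        0      Eng    L4
7       12    Sales    L4
8        5  Finance    L4
10      13  Finance    L6
11       2    Sales    L7
group by level, sum of tenure:
level
L4    17
L6    20
L7     7
Name: tenure, dtype: int64
The sum of the resulting series is 44.

44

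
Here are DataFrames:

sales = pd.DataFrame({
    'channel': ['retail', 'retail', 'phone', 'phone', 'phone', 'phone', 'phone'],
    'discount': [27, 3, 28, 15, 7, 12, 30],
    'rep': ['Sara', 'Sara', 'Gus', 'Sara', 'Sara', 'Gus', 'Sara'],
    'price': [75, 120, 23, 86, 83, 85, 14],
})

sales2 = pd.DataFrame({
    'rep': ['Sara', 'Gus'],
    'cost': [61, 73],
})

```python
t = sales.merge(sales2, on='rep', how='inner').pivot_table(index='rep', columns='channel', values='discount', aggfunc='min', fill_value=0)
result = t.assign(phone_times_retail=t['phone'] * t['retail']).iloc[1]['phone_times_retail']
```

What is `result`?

merge on 'rep' (how='inner') → 7 rows:
  channel  discount   rep  price  cost
0  retail        27  Sara     75    61
1  retail         3  Sara    120    61
2   phone        28   Gus     23    73
3   phone        15  Sara     86    61
4   phone         7  Sara     83    61
5   phone        12   Gus     85    73
6   phone        30  Sara     14    61
pivot: rows=rep, cols=channel, min(discount):
channel  phone  retail
rep                   
Gus         12       0
Sara         7       3
add column phone_times_retail = t['phone'] * t['retail']:
channel  phone  retail  phone_times_retail
rep                                       
Gus         12       0                   0
Sara         7       3                  21

21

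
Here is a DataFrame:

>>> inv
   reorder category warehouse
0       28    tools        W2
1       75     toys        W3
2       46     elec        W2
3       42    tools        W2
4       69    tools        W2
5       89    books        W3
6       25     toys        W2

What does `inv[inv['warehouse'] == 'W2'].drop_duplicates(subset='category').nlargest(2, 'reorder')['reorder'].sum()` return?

74

filter rows where warehouse == 'W2':
   reorder category warehouse
0       28    tools        W2
2       46     elec        W2
3       42    tools        W2
4       69    tools        W2
6       25     toys        W2
drop duplicate category (keep=first):
   reorder category warehouse
0       28    tools        W2
2       46     elec        W2
6       25     toys        W2
take 2 rows with largest reorder:
   reorder category warehouse
2       46     elec        W2
0       28    tools        W2
sum of column 'reorder' → 74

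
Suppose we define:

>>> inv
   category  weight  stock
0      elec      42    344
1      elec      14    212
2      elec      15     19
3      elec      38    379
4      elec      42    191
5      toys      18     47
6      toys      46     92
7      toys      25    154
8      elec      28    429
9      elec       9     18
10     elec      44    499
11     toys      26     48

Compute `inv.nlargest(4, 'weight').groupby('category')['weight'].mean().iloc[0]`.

take 4 rows with largest weight:
   category  weight  stock
6      toys      46     92
10     elec      44    499
0      elec      42    344
4      elec      42    191
group by category, mean of weight:
category
elec    42.666667
toys    46.000000
Name: weight, dtype: float64
Reading off the value at position 0, we get 42.6666666667.

42.6666666667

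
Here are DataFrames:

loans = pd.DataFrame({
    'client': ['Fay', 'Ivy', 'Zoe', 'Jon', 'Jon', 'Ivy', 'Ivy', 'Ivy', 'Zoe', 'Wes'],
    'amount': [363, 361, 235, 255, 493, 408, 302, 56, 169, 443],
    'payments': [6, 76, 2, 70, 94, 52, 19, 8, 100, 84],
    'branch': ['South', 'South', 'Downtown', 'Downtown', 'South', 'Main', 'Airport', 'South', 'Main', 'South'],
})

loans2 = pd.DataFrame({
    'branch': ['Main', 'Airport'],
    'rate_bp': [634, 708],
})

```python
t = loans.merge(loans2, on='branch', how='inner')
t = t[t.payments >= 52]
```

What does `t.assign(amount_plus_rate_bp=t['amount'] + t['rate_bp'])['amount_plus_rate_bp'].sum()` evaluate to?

1845

merge on 'branch' (how='inner') → 3 rows:
  client  amount  payments   branch  rate_bp
0    Ivy     408        52     Main      634
1    Ivy     302        19  Airport      708
2    Zoe     169       100     Main      634
filter rows where payments >= 52:
  client  amount  payments branch  rate_bp
0    Ivy     408        52   Main      634
2    Zoe     169       100   Main      634
add column amount_plus_rate_bp = t['amount'] + t['rate_bp']:
  client  amount  payments branch  rate_bp  amount_plus_rate_bp
0    Ivy     408        52   Main      634                 1042
2    Zoe     169       100   Main      634                  803
Hence 1845.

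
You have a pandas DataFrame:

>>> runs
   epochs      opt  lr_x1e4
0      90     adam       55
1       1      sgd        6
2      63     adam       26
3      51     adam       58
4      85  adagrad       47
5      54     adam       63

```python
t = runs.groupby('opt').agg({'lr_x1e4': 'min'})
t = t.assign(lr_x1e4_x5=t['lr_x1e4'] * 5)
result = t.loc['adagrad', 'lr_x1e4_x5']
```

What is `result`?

235

group by opt, min of lr_x1e4:
         lr_x1e4
opt             
adagrad       47
adam          26
sgd            6
add column lr_x1e4_x5 = t['lr_x1e4'] * 5:
         lr_x1e4  lr_x1e4_x5
opt                         
adagrad       47         235
adam          26         130
sgd            6          30
Hence 235.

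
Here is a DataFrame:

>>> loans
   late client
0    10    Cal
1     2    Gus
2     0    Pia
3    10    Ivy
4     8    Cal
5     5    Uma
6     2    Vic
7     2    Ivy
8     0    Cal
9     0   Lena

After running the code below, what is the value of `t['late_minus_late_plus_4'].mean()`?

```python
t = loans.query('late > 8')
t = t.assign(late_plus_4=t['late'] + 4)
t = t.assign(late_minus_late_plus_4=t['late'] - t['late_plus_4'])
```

filter rows where late > 8:
   late client
0    10    Cal
3    10    Ivy
add column late_plus_4 = t['late'] + 4:
   late client  late_plus_4
0    10    Cal           14
3    10    Ivy           14
add column late_minus_late_plus_4 = t['late'] - t['late_plus_4']:
   late client  late_plus_4  late_minus_late_plus_4
0    10    Cal           14                      -4
3    10    Ivy           14                      -4
Finally, mean of column 'late_minus_late_plus_4' = -4.0.

-4.0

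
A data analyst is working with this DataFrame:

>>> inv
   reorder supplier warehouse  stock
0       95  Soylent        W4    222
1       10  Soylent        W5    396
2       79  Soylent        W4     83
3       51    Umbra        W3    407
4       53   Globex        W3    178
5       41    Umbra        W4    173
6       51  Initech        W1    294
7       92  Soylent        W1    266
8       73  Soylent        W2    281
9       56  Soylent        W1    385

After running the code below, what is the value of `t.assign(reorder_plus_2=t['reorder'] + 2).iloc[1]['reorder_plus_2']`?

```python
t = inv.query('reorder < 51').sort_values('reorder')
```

filter rows where reorder < 51:
   reorder supplier warehouse  stock
1       10  Soylent        W5    396
5       41    Umbra        W4    173
sort by reorder:
   reorder supplier warehouse  stock
1       10  Soylent        W5    396
5       41    Umbra        W4    173
add column reorder_plus_2 = t['reorder'] + 2:
   reorder supplier warehouse  stock  reorder_plus_2
1       10  Soylent        W5    396              12
5       41    Umbra        W4    173              43

43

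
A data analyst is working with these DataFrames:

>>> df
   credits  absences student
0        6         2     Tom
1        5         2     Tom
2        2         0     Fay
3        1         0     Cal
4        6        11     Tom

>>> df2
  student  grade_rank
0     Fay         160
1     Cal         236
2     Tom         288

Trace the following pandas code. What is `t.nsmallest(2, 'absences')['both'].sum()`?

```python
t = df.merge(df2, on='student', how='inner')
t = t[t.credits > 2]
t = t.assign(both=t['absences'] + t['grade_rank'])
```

580

merge on 'student' (how='inner') → 5 rows:
   credits  absences student  grade_rank
0        6         2     Tom         288
1        5         2     Tom         288
2        2         0     Fay         160
3        1         0     Cal         236
4        6        11     Tom         288
filter rows where credits > 2:
   credits  absences student  grade_rank
0        6         2     Tom         288
1        5         2     Tom         288
4        6        11     Tom         288
add column both = t['absences'] + t['grade_rank']:
   credits  absences student  grade_rank  both
0        6         2     Tom         288   290
1        5         2     Tom         288   290
4        6        11     Tom         288   299
take 2 rows with smallest absences:
   credits  absences student  grade_rank  both
0        6         2     Tom         288   290
1        5         2     Tom         288   290
Finally, sum of column 'both' = 580.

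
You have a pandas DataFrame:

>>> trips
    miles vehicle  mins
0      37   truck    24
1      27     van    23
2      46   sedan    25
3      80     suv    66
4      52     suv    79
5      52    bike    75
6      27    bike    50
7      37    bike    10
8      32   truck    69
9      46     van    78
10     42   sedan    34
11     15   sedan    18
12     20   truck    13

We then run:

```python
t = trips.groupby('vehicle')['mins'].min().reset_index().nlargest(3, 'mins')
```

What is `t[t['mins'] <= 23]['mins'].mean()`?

group by vehicle, min of mins:
vehicle
bike     10
sedan    18
suv      66
truck    13
van      23
Name: mins, dtype: int64
reset_index():
  vehicle  mins
0    bike    10
1   sedan    18
2     suv    66
3   truck    13
4     van    23
take 3 rows with largest mins:
  vehicle  mins
2     suv    66
4     van    23
1   sedan    18
filter rows where mins <= 23:
  vehicle  mins
4     van    23
1   sedan    18

20.5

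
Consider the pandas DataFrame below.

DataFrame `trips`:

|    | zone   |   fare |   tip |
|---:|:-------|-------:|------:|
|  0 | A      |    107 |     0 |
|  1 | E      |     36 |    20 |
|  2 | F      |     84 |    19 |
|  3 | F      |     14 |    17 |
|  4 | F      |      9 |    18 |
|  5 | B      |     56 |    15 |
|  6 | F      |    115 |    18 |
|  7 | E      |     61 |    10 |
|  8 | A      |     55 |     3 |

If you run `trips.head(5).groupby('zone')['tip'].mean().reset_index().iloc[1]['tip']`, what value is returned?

20.0

take first 5 rows:
  zone  fare  tip
0    A   107    0
1    E    36   20
2    F    84   19
3    F    14   17
4    F     9   18
group by zone, mean of tip:
zone
A     0.0
E    20.0
F    18.0
Name: tip, dtype: float64
reset_index():
  zone   tip
0    A   0.0
1    E  20.0
2    F  18.0
The value at position 1, column 'tip' is 20.0.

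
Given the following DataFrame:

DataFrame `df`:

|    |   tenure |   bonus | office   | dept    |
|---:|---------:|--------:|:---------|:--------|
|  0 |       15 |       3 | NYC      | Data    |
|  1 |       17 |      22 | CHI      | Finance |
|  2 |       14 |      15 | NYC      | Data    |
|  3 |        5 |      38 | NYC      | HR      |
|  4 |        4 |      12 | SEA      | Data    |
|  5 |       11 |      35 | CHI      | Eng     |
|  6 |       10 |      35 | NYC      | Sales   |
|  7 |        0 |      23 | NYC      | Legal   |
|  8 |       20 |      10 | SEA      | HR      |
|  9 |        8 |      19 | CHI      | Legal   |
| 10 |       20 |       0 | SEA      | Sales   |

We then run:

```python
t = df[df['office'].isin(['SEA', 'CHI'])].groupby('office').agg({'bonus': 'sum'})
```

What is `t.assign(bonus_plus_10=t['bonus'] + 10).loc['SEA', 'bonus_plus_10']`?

filter rows where office in ['SEA', 'CHI']:
    tenure  bonus office     dept
1       17     22    CHI  Finance
4        4     12    SEA     Data
5       11     35    CHI      Eng
8       20     10    SEA       HR
9        8     19    CHI    Legal
10      20      0    SEA    Sales
group by office, sum of bonus:
        bonus
office       
CHI        76
SEA        22
add column bonus_plus_10 = t['bonus'] + 10:
        bonus  bonus_plus_10
office                      
CHI        76             86
SEA        22             32
The value at row 'SEA', column 'bonus_plus_10' is 32.

32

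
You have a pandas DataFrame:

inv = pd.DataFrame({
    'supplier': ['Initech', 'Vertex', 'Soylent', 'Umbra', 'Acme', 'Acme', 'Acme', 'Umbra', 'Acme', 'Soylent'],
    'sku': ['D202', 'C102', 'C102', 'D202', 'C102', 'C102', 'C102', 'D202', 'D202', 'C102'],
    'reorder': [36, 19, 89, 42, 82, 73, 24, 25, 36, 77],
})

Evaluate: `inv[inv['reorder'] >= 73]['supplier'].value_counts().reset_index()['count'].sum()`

4

filter rows where reorder >= 73:
  supplier   sku  reorder
2  Soylent  C102       89
4     Acme  C102       82
5     Acme  C102       73
9  Soylent  C102       77
value_counts of supplier:
supplier
Soylent    2
Acme       2
Name: count, dtype: int64
reset_index():
  supplier  count
0  Soylent      2
1     Acme      2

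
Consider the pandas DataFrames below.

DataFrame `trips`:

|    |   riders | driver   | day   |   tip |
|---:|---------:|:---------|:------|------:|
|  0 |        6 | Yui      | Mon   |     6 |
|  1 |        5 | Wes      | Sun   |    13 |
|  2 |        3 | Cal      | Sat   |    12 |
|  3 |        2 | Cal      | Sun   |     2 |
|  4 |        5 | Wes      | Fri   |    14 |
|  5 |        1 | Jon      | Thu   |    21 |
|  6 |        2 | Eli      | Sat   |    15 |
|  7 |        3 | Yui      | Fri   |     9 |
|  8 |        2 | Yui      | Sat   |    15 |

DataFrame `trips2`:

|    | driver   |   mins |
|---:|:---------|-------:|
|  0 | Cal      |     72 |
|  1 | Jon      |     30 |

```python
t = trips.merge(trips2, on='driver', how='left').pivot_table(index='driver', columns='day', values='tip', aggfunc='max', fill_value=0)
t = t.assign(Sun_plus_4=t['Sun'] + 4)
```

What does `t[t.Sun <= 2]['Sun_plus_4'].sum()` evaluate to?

merge on 'driver' (how='left') → 9 rows:
   riders driver  day  tip  mins
0       6    Yui  Mon    6   NaN
1       5    Wes  Sun   13   NaN
2       3    Cal  Sat   12  72.0
3       2    Cal  Sun    2  72.0
4       5    Wes  Fri   14   NaN
5       1    Jon  Thu   21  30.0
6       2    Eli  Sat   15   NaN
7       3    Yui  Fri    9   NaN
8       2    Yui  Sat   15   NaN
pivot: rows=driver, cols=day, max(tip):
day     Fri  Mon  Sat  Sun  Thu
driver                         
Cal       0    0   12    2    0
Eli       0    0   15    0    0
Jon       0    0    0    0   21
Wes      14    0    0   13    0
Yui       9    6   15    0    0
add column Sun_plus_4 = t['Sun'] + 4:
day     Fri  Mon  Sat  Sun  Thu  Sun_plus_4
driver                                     
Cal       0    0   12    2    0           6
Eli       0    0   15    0    0           4
Jon       0    0    0    0   21           4
Wes      14    0    0   13    0          17
Yui       9    6   15    0    0           4
filter rows where Sun <= 2:
day     Fri  Mon  Sat  Sun  Thu  Sun_plus_4
driver                                     
Cal       0    0   12    2    0           6
Eli       0    0   15    0    0           4
Jon       0    0    0    0   21           4
Yui       9    6   15    0    0           4
Finally, sum of column 'Sun_plus_4' = 18.

18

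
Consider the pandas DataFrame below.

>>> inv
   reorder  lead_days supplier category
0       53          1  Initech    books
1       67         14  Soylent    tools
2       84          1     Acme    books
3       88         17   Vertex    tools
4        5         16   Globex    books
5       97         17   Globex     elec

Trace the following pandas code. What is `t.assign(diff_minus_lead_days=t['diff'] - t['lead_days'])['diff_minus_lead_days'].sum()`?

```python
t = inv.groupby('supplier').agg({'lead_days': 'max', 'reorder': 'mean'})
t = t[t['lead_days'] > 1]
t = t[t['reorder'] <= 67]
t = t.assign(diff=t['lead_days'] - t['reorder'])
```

-118.0

group by supplier: max(lead_days), mean(reorder):
          lead_days  reorder
supplier                    
Acme              1     84.0
Globex           17     51.0
Initech           1     53.0
Soylent          14     67.0
Vertex           17     88.0
filter rows where lead_days > 1:
          lead_days  reorder
supplier                    
Globex           17     51.0
Soylent          14     67.0
Vertex           17     88.0
filter rows where reorder <= 67:
          lead_days  reorder
supplier                    
Globex           17     51.0
Soylent          14     67.0
add column diff = t['lead_days'] - t['reorder']:
          lead_days  reorder  diff
supplier                          
Globex           17     51.0 -34.0
Soylent          14     67.0 -53.0
add column diff_minus_lead_days = t['diff'] - t['lead_days']:
          lead_days  reorder  diff  diff_minus_lead_days
supplier                                                
Globex           17     51.0 -34.0                 -51.0
Soylent          14     67.0 -53.0                 -67.0
Hence -118.0.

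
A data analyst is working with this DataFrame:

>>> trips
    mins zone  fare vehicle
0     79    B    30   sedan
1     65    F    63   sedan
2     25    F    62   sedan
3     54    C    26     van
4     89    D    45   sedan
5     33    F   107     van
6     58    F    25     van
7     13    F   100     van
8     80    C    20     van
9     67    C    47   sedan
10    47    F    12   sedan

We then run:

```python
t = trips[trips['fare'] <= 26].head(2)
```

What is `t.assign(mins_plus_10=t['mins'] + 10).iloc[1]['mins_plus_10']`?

filter rows where fare <= 26:
    mins zone  fare vehicle
3     54    C    26     van
6     58    F    25     van
8     80    C    20     van
10    47    F    12   sedan
take first 2 rows:
   mins zone  fare vehicle
3    54    C    26     van
6    58    F    25     van
add column mins_plus_10 = t['mins'] + 10:
   mins zone  fare vehicle  mins_plus_10
3    54    C    26     van            64
6    58    F    25     van            68

68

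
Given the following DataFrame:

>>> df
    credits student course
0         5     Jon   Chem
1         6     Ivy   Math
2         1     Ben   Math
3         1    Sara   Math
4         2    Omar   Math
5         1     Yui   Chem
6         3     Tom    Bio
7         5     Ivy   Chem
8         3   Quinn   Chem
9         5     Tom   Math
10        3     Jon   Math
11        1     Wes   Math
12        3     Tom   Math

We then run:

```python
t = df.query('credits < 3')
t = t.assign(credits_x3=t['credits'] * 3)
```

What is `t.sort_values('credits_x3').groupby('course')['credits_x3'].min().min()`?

3

filter rows where credits < 3:
    credits student course
2         1     Ben   Math
3         1    Sara   Math
4         2    Omar   Math
5         1     Yui   Chem
11        1     Wes   Math
add column credits_x3 = t['credits'] * 3:
    credits student course  credits_x3
2         1     Ben   Math           3
3         1    Sara   Math           3
4         2    Omar   Math           6
5         1     Yui   Chem           3
11        1     Wes   Math           3
sort by credits_x3:
    credits student course  credits_x3
2         1     Ben   Math           3
3         1    Sara   Math           3
5         1     Yui   Chem           3
11        1     Wes   Math           3
4         2    Omar   Math           6
group by course, min of credits_x3:
course
Chem    3
Math    3
Name: credits_x3, dtype: int64
So min() = 3.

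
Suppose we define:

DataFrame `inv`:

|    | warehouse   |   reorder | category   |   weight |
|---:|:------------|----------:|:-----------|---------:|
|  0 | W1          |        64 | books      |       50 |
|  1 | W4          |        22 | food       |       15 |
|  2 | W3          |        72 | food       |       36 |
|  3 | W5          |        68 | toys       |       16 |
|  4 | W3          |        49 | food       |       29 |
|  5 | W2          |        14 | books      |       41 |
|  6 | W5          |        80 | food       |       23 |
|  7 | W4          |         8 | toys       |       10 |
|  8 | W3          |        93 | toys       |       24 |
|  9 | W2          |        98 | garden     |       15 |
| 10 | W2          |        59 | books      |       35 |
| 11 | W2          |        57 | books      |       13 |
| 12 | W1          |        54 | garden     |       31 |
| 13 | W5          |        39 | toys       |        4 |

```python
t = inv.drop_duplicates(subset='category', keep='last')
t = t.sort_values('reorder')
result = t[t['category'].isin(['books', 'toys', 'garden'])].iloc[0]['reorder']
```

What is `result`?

39

drop duplicate category (keep=last):
   warehouse  reorder category  weight
6         W5       80     food      23
11        W2       57    books      13
12        W1       54   garden      31
13        W5       39     toys       4
sort by reorder:
   warehouse  reorder category  weight
13        W5       39     toys       4
12        W1       54   garden      31
11        W2       57    books      13
6         W5       80     food      23
filter rows where category in ['books', 'toys', 'garden']:
   warehouse  reorder category  weight
13        W5       39     toys       4
12        W1       54   garden      31
11        W2       57    books      13
value at position 0, column 'reorder' → 39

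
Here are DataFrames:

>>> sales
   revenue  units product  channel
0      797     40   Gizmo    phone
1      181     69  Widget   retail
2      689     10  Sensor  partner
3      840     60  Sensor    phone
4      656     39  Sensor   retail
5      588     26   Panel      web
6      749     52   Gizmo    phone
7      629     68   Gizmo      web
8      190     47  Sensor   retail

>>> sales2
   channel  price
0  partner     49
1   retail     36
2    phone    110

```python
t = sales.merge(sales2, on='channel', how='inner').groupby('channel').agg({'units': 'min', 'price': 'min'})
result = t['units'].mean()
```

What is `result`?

merge on 'channel' (how='inner') → 7 rows:
   revenue  units product  channel  price
0      797     40   Gizmo    phone    110
1      181     69  Widget   retail     36
2      689     10  Sensor  partner     49
3      840     60  Sensor    phone    110
4      656     39  Sensor   retail     36
5      749     52   Gizmo    phone    110
6      190     47  Sensor   retail     36
group by channel: min(units), min(price):
         units  price
channel              
partner     10     49
phone       40    110
retail      39     36
Hence 29.6666666667.

29.6666666667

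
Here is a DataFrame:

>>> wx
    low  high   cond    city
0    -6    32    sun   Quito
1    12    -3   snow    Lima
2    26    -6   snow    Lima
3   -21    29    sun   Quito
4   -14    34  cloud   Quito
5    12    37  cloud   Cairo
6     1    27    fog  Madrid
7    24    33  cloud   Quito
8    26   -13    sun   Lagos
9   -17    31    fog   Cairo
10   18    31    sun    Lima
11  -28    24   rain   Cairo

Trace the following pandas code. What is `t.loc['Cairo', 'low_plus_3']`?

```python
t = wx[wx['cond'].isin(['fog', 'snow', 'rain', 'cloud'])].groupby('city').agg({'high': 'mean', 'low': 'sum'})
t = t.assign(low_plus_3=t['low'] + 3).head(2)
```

filter rows where cond in ['fog', 'snow', 'rain', 'cloud']:
    low  high   cond    city
1    12    -3   snow    Lima
2    26    -6   snow    Lima
4   -14    34  cloud   Quito
5    12    37  cloud   Cairo
6     1    27    fog  Madrid
7    24    33  cloud   Quito
9   -17    31    fog   Cairo
11  -28    24   rain   Cairo
group by city: mean(high), sum(low):
             high  low
city                  
Cairo   30.666667  -33
Lima    -4.500000   38
Madrid  27.000000    1
Quito   33.500000   10
add column low_plus_3 = t['low'] + 3:
             high  low  low_plus_3
city                              
Cairo   30.666667  -33         -30
Lima    -4.500000   38          41
Madrid  27.000000    1           4
Quito   33.500000   10          13
take first 2 rows:
            high  low  low_plus_3
city                             
Cairo  30.666667  -33         -30
Lima   -4.500000   38          41
value at row 'Cairo', column 'low_plus_3' → -30

-30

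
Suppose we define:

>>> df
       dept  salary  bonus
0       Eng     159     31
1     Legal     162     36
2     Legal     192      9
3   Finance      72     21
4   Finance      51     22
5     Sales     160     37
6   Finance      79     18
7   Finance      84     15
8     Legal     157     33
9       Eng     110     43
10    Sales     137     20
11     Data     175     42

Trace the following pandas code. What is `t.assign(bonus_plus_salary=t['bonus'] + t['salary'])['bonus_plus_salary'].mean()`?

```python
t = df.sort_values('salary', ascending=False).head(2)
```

209.0

sort by salary descending:
       dept  salary  bonus
2     Legal     192      9
11     Data     175     42
1     Legal     162     36
5     Sales     160     37
0       Eng     159     31
8     Legal     157     33
10    Sales     137     20
9       Eng     110     43
7   Finance      84     15
6   Finance      79     18
3   Finance      72     21
4   Finance      51     22
take first 2 rows:
     dept  salary  bonus
2   Legal     192      9
11   Data     175     42
add column bonus_plus_salary = t['bonus'] + t['salary']:
     dept  salary  bonus  bonus_plus_salary
2   Legal     192      9                201
11   Data     175     42                217
So mean() = 209.0.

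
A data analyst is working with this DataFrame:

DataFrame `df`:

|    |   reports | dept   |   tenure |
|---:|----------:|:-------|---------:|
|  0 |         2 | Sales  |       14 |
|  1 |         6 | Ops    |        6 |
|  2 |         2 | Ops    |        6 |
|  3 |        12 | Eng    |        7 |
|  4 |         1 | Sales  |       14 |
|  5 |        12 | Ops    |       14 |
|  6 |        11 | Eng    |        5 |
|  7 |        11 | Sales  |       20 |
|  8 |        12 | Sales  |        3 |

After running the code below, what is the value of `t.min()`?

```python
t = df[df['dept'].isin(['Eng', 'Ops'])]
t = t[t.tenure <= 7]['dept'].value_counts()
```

filter rows where dept in ['Eng', 'Ops']:
   reports dept  tenure
1        6  Ops       6
2        2  Ops       6
3       12  Eng       7
5       12  Ops      14
6       11  Eng       5
filter rows where tenure <= 7:
   reports dept  tenure
1        6  Ops       6
2        2  Ops       6
3       12  Eng       7
6       11  Eng       5
value_counts of dept:
dept
Ops    2
Eng    2
Name: count, dtype: int64
Reading off the min of the resulting series, we get 2.

2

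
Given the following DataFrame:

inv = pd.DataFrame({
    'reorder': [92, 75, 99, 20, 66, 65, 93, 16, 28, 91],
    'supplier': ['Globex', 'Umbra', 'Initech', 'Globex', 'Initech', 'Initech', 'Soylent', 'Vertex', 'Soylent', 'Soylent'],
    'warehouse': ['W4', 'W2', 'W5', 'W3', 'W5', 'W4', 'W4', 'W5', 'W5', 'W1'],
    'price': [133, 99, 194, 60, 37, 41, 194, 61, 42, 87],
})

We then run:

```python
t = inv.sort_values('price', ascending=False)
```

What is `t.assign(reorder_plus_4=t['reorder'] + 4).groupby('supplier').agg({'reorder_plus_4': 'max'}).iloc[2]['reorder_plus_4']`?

97

sort by price descending:
   reorder supplier warehouse  price
2       99  Initech        W5    194
6       93  Soylent        W4    194
0       92   Globex        W4    133
1       75    Umbra        W2     99
9       91  Soylent        W1     87
7       16   Vertex        W5     61
3       20   Globex        W3     60
8       28  Soylent        W5     42
5       65  Initech        W4     41
4       66  Initech        W5     37
add column reorder_plus_4 = t['reorder'] + 4:
   reorder supplier warehouse  price  reorder_plus_4
2       99  Initech        W5    194             103
6       93  Soylent        W4    194              97
0       92   Globex        W4    133              96
1       75    Umbra        W2     99              79
9       91  Soylent        W1     87              95
7       16   Vertex        W5     61              20
3       20   Globex        W3     60              24
8       28  Soylent        W5     42              32
5       65  Initech        W4     41              69
4       66  Initech        W5     37              70
group by supplier, max of reorder_plus_4:
          reorder_plus_4
supplier                
Globex                96
Initech              103
Soylent               97
Umbra                 79
Vertex                20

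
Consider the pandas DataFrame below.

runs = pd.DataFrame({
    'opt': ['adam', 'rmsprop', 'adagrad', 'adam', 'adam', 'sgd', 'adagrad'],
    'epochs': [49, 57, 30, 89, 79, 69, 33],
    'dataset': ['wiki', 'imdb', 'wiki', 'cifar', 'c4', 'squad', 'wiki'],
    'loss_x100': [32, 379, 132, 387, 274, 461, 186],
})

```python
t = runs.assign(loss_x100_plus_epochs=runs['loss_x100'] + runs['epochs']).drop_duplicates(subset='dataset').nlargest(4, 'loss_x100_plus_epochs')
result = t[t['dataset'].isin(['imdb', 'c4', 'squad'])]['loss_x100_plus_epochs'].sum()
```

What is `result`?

add column loss_x100_plus_epochs = runs['loss_x100'] + runs['epochs']:
       opt  epochs dataset  loss_x100  loss_x100_plus_epochs
0     adam      49    wiki         32                     81
1  rmsprop      57    imdb        379                    436
2  adagrad      30    wiki        132                    162
3     adam      89   cifar        387                    476
4     adam      79      c4        274                    353
5      sgd      69   squad        461                    530
6  adagrad      33    wiki        186                    219
drop duplicate dataset (keep=first):
       opt  epochs dataset  loss_x100  loss_x100_plus_epochs
0     adam      49    wiki         32                     81
1  rmsprop      57    imdb        379                    436
3     adam      89   cifar        387                    476
4     adam      79      c4        274                    353
5      sgd      69   squad        461                    530
take 4 rows with largest loss_x100_plus_epochs:
       opt  epochs dataset  loss_x100  loss_x100_plus_epochs
5      sgd      69   squad        461                    530
3     adam      89   cifar        387                    476
1  rmsprop      57    imdb        379                    436
4     adam      79      c4        274                    353
filter rows where dataset in ['imdb', 'c4', 'squad']:
       opt  epochs dataset  loss_x100  loss_x100_plus_epochs
5      sgd      69   squad        461                    530
1  rmsprop      57    imdb        379                    436
4     adam      79      c4        274                    353
Then the sum of column 'loss_x100_plus_epochs': 1319

1319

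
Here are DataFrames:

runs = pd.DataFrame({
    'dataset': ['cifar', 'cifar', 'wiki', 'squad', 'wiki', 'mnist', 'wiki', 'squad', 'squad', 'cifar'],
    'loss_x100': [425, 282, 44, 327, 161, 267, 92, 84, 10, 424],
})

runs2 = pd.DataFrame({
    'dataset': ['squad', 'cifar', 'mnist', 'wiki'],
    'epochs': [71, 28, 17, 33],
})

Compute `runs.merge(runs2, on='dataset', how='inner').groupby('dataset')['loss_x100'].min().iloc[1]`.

merge on 'dataset' (how='inner') → 10 rows:
  dataset  loss_x100  epochs
0   cifar        425      28
1   cifar        282      28
2    wiki         44      33
3   squad        327      71
4    wiki        161      33
5   mnist        267      17
6    wiki         92      33
7   squad         84      71
8   squad         10      71
9   cifar        424      28
group by dataset, min of loss_x100:
dataset
cifar    282
mnist    267
squad     10
wiki      44
Name: loss_x100, dtype: int64
value at position 1 → 267

267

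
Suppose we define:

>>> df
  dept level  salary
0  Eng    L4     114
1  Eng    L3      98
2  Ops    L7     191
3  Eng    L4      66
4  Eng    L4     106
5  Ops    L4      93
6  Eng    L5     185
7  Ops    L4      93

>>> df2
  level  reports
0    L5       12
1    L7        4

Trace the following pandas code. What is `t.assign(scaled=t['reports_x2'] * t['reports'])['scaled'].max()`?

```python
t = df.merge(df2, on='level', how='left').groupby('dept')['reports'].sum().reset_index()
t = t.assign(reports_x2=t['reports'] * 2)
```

288.0

merge on 'level' (how='left') → 8 rows:
  dept level  salary  reports
0  Eng    L4     114      NaN
1  Eng    L3      98      NaN
2  Ops    L7     191      4.0
3  Eng    L4      66      NaN
4  Eng    L4     106      NaN
5  Ops    L4      93      NaN
6  Eng    L5     185     12.0
7  Ops    L4      93      NaN
group by dept, sum of reports:
dept
Eng    12.0
Ops     4.0
Name: reports, dtype: float64
reset_index():
  dept  reports
0  Eng     12.0
1  Ops      4.0
add column reports_x2 = t['reports'] * 2:
  dept  reports  reports_x2
0  Eng     12.0        24.0
1  Ops      4.0         8.0
add column scaled = t['reports_x2'] * t['reports']:
  dept  reports  reports_x2  scaled
0  Eng     12.0        24.0   288.0
1  Ops      4.0         8.0    32.0
Taking the max of column 'scaled' gives 288.0.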